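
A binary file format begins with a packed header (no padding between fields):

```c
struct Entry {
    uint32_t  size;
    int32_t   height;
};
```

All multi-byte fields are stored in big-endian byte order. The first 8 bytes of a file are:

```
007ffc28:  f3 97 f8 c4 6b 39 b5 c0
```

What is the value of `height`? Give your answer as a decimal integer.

1798944192

`height` follows `size` (4 bytes), so it starts at byte offset 4 and occupies 4 bytes.
Bytes at offsets 4..7: 6B 39 B5 C0.
Big-endian: lowest address holds the most-significant byte.
The bytes are already most-significant first: 0x6B39B5C0.
0x6B39B5C0 = 1798944192.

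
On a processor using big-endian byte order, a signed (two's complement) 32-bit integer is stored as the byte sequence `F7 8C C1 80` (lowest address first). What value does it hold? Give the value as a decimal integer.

In big-endian order the high byte comes first in memory.
The bytes are already most-significant first: 0xF78CC180.
Top bit is set, so as a signed 32-bit value this is 0xF78CC180 − 2^32 = -141770368.

-141770368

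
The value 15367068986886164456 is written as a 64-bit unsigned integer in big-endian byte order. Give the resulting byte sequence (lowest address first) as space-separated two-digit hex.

D5 42 CB D3 4A 45 8F E8

15367068986886164456 in hexadecimal, padded to 64 bits, is 0xD542CBD34A458FE8.
Split into bytes (most-significant first): D5 42 CB D3 4A 45 8F E8.
Big-endian: lowest address holds the most-significant byte.
So the memory order matches the most-significant-first order: D5 42 CB D3 4A 45 8F E8.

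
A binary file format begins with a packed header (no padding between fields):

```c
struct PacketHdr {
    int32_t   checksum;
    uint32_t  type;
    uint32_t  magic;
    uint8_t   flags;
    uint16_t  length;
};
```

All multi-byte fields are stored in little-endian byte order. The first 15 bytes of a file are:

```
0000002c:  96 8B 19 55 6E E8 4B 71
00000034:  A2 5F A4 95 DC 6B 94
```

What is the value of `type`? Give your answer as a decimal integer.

1900800110

`type` follows `checksum` (4 bytes), so it starts at byte offset 4 and occupies 4 bytes.
Bytes at offsets 4..7: 6E E8 4B 71.
Little-endian stores the least-significant byte at the lowest address.
Reassemble most-significant byte first: 71 4B E8 6E → 0x714BE86E.
0x714BE86E = 1900800110.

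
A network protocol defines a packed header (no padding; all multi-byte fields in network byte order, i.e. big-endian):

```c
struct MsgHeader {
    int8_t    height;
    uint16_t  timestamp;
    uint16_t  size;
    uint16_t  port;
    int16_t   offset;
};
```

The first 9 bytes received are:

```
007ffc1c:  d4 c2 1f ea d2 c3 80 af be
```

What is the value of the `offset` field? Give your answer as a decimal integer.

`offset` follows `height` (1 B), `timestamp` (2 B), `size` (2 B), `port` (2 B), so it starts at offset 1 + 2 + 2 + 2 = 7 and occupies 2 bytes.
Bytes at offsets 7..8: AF BE.
In big-endian order the high byte comes first in memory.
The bytes are already most-significant first: 0xAFBE.
Top bit is set, so as a signed 16-bit value this is 0xAFBE − 2^16 = -20546.

-20546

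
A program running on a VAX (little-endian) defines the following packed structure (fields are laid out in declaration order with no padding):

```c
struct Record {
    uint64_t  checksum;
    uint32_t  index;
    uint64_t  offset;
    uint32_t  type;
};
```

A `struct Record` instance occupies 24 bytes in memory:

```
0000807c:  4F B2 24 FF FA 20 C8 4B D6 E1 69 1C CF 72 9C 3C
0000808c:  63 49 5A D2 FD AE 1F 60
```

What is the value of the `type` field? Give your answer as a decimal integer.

`type` follows `checksum` (8 B), `index` (4 B), `offset` (8 B), so it starts at offset 8 + 4 + 8 = 20 and occupies 4 bytes.
Bytes at offsets 20..23: FD AE 1F 60.
Little-endian: lowest address holds the least-significant byte.
Reassemble most-significant byte first: 60 1F AE FD → 0x601FAEFD.
0x601FAEFD = 1612689149.

1612689149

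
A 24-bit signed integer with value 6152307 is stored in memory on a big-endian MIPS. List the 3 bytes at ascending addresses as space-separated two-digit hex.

5D E0 73

6152307 in hexadecimal, padded to 24 bits, is 0x5DE073.
Split into bytes (most-significant first): 5D E0 73.
In big-endian order the high byte comes first in memory.
So the memory order matches the most-significant-first order: 5D E0 73.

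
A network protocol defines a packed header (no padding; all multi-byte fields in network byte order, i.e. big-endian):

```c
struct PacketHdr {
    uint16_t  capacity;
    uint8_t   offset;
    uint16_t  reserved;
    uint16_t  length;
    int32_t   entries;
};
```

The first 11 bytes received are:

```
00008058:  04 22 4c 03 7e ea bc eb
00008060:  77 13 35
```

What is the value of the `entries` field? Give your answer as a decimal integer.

-344517835

`entries` follows `capacity` (2 B), `offset` (1 B), `reserved` (2 B), `length` (2 B), so it starts at offset 2 + 1 + 2 + 2 = 7 and occupies 4 bytes.
Bytes at offsets 7..10: EB 77 13 35.
Big-endian: lowest address holds the most-significant byte.
The bytes are already most-significant first: 0xEB771335.
Top bit is set, so as a signed 32-bit value this is 0xEB771335 − 2^32 = -344517835.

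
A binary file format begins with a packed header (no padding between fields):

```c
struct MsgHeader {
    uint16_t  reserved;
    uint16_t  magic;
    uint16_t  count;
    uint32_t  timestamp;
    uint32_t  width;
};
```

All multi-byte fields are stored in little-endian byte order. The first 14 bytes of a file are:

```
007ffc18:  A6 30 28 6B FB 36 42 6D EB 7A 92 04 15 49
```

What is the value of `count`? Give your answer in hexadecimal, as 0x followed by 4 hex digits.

`count` follows `reserved` (2 B), `magic` (2 B), so it starts at offset 2 + 2 = 4 and occupies 2 bytes.
Bytes at offsets 4..5: FB 36.
Little-endian: lowest address holds the least-significant byte.
Reassemble most-significant byte first: 36 FB → 0x36FB.

0x36FB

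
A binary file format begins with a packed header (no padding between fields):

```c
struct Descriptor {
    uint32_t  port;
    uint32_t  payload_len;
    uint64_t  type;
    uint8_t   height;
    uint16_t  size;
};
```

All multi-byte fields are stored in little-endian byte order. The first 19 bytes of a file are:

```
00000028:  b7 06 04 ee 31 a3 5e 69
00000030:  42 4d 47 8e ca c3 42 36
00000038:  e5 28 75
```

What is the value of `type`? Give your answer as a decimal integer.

3909902701248859458

`type` follows `port` (4 B), `payload_len` (4 B), so it starts at offset 4 + 4 = 8 and occupies 8 bytes.
Bytes at offsets 8..15: 42 4D 47 8E CA C3 42 36.
Little-endian stores the least-significant byte at the lowest address.
Reassemble most-significant byte first: 36 42 C3 CA 8E 47 4D 42 → 0x3642C3CA8E474D42.
0x3642C3CA8E474D42 = 3909902701248859458.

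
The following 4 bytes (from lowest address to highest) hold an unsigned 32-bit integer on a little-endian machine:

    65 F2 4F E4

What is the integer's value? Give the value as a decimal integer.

In little-endian order the low byte comes first in memory.
Reassemble most-significant byte first: E4 4F F2 65 → 0xE44FF265.
0xE44FF265 = 3830444645.

3830444645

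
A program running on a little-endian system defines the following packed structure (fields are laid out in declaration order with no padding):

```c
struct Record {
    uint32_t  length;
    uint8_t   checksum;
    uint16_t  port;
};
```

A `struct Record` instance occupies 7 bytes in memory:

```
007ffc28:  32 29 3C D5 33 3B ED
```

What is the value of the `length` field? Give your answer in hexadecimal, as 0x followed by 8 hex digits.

0xD53C2932

`length` is the first field, at byte offset 0, occupying 4 bytes.
Bytes at offsets 0..3: 32 29 3C D5.
Little-endian: lowest address holds the least-significant byte.
Reassemble most-significant byte first: D5 3C 29 32 → 0xD53C2932.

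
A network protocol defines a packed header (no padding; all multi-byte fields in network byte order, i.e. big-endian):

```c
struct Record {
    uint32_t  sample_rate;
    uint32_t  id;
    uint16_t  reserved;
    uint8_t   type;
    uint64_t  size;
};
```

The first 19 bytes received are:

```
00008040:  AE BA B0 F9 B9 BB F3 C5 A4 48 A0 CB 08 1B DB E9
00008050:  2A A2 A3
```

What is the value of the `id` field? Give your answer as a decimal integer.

`id` follows `sample_rate` (4 bytes), so it starts at byte offset 4 and occupies 4 bytes.
Bytes at offsets 4..7: B9 BB F3 C5.
In big-endian order the high byte comes first in memory.
The bytes are already most-significant first: 0xB9BBF3C5.
0xB9BBF3C5 = 3116102597.

3116102597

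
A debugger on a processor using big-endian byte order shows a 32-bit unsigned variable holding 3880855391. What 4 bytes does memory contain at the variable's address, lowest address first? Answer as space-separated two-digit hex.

E7 51 27 5F

3880855391 in hexadecimal, padded to 32 bits, is 0xE751275F.
Split into bytes (most-significant first): E7 51 27 5F.
Big-endian: lowest address holds the most-significant byte.
So the memory order matches the most-significant-first order: E7 51 27 5F.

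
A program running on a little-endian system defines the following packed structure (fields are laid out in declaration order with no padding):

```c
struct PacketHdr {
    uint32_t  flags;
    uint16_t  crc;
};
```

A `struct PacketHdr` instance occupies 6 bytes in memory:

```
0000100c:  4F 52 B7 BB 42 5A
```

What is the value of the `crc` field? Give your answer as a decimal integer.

`crc` follows `flags` (4 bytes), so it starts at byte offset 4 and occupies 2 bytes.
Bytes at offsets 4..5: 42 5A.
Little-endian: lowest address holds the least-significant byte.
Reassemble most-significant byte first: 5A 42 → 0x5A42.
0x5A42 = 23106.

23106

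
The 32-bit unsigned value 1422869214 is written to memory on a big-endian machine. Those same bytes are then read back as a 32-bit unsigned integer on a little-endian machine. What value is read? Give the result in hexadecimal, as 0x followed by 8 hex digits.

0xDE42CF54

1422869214 in 32-bit hexadecimal is 0x54CF42DE.
Stored big-endian, the bytes at ascending addresses are 54 CF 42 DE.
Read back as little-endian, the first byte is least significant, giving 0xDE42CF54.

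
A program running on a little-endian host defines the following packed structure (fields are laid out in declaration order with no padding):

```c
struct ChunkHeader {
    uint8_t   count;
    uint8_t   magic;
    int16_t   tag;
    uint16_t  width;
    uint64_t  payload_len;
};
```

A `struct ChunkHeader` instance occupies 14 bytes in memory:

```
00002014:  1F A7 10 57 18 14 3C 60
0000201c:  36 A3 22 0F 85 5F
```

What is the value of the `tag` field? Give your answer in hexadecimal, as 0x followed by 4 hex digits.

`tag` follows `count` (1 B), `magic` (1 B), so it starts at offset 1 + 1 = 2 and occupies 2 bytes.
Bytes at offsets 2..3: 10 57.
Little-endian stores the least-significant byte at the lowest address.
Reassemble most-significant byte first: 57 10 → 0x5710.

0x5710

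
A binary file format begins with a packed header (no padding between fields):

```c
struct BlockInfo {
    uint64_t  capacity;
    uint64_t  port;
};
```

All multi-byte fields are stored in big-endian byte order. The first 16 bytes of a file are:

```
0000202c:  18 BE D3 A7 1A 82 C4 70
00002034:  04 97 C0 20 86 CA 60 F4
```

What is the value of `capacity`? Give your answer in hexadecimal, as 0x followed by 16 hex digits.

`capacity` is the first field, at byte offset 0, occupying 8 bytes.
Bytes at offsets 0..7: 18 BE D3 A7 1A 82 C4 70.
Big-endian: lowest address holds the most-significant byte.
The bytes are already most-significant first: 0x18BED3A71A82C470.

0x18BED3A71A82C470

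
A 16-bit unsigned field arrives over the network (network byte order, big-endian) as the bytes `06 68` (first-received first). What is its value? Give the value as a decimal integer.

Big-endian: lowest address holds the most-significant byte.
The bytes are already most-significant first: 0x0668.
0x0668 = 1640.

1640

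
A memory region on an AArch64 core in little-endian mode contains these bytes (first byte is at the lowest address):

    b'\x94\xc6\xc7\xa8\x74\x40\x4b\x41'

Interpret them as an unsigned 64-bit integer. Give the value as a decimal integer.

Little-endian: lowest address holds the least-significant byte.
Reassemble most-significant byte first: 41 4B 40 74 A8 C7 C6 94 → 0x414B4074A8C7C694.
0x414B4074A8C7C694 = 4704925105510663828.

4704925105510663828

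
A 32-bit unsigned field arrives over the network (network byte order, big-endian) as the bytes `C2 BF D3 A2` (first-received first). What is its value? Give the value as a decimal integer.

In big-endian order the high byte comes first in memory.
The bytes are already most-significant first: 0xC2BFD3A2.
0xC2BFD3A2 = 3267351458.

3267351458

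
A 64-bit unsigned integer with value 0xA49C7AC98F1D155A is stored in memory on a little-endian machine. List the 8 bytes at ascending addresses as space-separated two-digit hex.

Split into bytes (most-significant first): A4 9C 7A C9 8F 1D 15 5A.
In little-endian order the low byte comes first in memory.
So at ascending addresses the bytes are 5A 15 1D 8F C9 7A 9C A4.

5A 15 1D 8F C9 7A 9C A4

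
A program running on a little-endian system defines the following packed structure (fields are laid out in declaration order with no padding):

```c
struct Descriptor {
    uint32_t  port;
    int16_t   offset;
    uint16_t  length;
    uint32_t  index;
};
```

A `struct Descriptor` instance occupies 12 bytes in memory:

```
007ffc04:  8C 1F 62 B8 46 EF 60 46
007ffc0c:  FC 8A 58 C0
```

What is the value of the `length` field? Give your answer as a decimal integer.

`length` follows `port` (4 B), `offset` (2 B), so it starts at offset 4 + 2 = 6 and occupies 2 bytes.
Bytes at offsets 6..7: 60 46.
In little-endian order the low byte comes first in memory.
Reassemble most-significant byte first: 46 60 → 0x4660.
0x4660 = 18016.

18016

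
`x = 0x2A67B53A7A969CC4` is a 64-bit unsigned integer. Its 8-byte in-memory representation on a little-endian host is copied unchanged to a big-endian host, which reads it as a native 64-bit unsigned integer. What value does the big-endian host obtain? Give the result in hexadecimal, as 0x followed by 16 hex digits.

0xC49C967A3AB5672A

Stored little-endian, the bytes at ascending addresses are C4 9C 96 7A 3A B5 67 2A.
Read back as big-endian, the last byte is least significant, giving 0xC49C967A3AB5672A.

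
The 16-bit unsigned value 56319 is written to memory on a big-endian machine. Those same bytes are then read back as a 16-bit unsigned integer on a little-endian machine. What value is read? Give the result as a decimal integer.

56319 in 16-bit hexadecimal is 0xDBFF.
Stored big-endian, the bytes at ascending addresses are DB FF.
Read back as little-endian, the first byte is least significant, giving 0xFFDB.
0xFFDB = 65499.

65499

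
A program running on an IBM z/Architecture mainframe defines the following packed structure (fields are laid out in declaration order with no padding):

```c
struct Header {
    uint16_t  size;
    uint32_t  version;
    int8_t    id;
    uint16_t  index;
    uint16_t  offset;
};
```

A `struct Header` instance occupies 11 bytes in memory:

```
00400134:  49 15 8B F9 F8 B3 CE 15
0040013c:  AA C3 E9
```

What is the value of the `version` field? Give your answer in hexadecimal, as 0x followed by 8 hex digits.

0x8BF9F8B3

`version` follows `size` (2 bytes), so it starts at byte offset 2 and occupies 4 bytes.
Bytes at offsets 2..5: 8B F9 F8 B3.
Big-endian: lowest address holds the most-significant byte.
The bytes are already most-significant first: 0x8BF9F8B3.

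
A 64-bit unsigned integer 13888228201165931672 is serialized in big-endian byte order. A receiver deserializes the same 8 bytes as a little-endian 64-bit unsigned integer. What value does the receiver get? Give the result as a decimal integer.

11007939104349732032

13888228201165931672 in 64-bit hexadecimal is 0xC0BCE5F74A0EC498.
Stored big-endian, the bytes at ascending addresses are C0 BC E5 F7 4A 0E C4 98.
Read back as little-endian, the first byte is least significant, giving 0x98C40E4AF7E5BCC0.
0x98C40E4AF7E5BCC0 = 11007939104349732032.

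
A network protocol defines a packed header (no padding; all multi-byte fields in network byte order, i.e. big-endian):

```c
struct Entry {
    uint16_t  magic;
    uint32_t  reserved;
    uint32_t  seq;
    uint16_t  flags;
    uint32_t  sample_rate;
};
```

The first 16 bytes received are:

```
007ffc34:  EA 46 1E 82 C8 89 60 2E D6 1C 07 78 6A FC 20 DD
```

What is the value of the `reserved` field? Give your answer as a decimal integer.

`reserved` follows `magic` (2 bytes), so it starts at byte offset 2 and occupies 4 bytes.
Bytes at offsets 2..5: 1E 82 C8 89.
Big-endian stores the most-significant byte at the lowest address.
The bytes are already most-significant first: 0x1E82C889.
0x1E82C889 = 511887497.

511887497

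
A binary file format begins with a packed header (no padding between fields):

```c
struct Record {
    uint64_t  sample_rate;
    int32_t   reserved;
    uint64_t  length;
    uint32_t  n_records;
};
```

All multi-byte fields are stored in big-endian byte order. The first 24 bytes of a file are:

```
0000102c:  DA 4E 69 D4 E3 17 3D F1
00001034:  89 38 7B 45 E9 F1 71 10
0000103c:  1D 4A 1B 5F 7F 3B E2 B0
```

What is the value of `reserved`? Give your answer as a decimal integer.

`reserved` follows `sample_rate` (8 bytes), so it starts at byte offset 8 and occupies 4 bytes.
Bytes at offsets 8..11: 89 38 7B 45.
Big-endian: lowest address holds the most-significant byte.
The bytes are already most-significant first: 0x89387B45.
Top bit is set, so as a signed 32-bit value this is 0x89387B45 − 2^32 = -1992787131.

-1992787131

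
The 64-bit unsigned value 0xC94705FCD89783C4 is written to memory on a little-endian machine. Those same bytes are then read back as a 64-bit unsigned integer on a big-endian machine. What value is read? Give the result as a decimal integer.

14160328611579905993

Stored little-endian, the bytes at ascending addresses are C4 83 97 D8 FC 05 47 C9.
Read back as big-endian, the last byte is least significant, giving 0xC48397D8FC0547C9.
0xC48397D8FC0547C9 = 14160328611579905993.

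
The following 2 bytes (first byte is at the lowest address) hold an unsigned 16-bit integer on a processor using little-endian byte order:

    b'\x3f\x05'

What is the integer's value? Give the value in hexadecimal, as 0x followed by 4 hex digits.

0x053F

In little-endian order the low byte comes first in memory.
Reassemble most-significant byte first: 05 3F → 0x053F.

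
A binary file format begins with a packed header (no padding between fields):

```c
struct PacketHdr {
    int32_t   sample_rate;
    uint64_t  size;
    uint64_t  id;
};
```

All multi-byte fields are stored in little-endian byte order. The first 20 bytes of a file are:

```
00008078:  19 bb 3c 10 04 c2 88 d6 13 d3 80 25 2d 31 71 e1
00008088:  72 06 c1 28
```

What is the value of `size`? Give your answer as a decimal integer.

`size` follows `sample_rate` (4 bytes), so it starts at byte offset 4 and occupies 8 bytes.
Bytes at offsets 4..11: 04 C2 88 D6 13 D3 80 25.
Little-endian: lowest address holds the least-significant byte.
Reassemble most-significant byte first: 25 80 D3 13 D6 88 C2 04 → 0x2580D313D688C204.
0x2580D313D688C204 = 2702391858579423748.

2702391858579423748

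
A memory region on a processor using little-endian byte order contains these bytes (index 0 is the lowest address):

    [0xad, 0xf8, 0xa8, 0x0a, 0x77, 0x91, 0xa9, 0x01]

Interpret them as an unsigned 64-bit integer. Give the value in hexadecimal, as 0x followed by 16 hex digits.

Little-endian stores the least-significant byte at the lowest address.
Reassemble most-significant byte first: 01 A9 91 77 0A A8 F8 AD → 0x01A991770AA8F8AD.

0x01A991770AA8F8AD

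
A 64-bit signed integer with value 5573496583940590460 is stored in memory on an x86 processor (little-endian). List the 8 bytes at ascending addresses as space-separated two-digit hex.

5573496583940590460 in hexadecimal, padded to 64 bits, is 0x4D59099D0AA1CB7C.
Split into bytes (most-significant first): 4D 59 09 9D 0A A1 CB 7C.
In little-endian order the low byte comes first in memory.
So at ascending addresses the bytes are 7C CB A1 0A 9D 09 59 4D.

7C CB A1 0A 9D 09 59 4D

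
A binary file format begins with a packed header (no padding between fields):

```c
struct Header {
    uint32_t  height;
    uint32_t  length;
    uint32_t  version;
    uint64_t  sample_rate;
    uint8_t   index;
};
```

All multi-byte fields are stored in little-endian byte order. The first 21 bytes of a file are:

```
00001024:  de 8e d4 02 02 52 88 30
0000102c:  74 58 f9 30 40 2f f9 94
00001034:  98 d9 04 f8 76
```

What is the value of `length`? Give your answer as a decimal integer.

814240258

`length` follows `height` (4 bytes), so it starts at byte offset 4 and occupies 4 bytes.
Bytes at offsets 4..7: 02 52 88 30.
In little-endian order the low byte comes first in memory.
Reassemble most-significant byte first: 30 88 52 02 → 0x30885202.
0x30885202 = 814240258.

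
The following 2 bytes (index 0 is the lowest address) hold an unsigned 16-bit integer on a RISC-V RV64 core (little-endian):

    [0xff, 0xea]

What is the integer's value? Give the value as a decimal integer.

Little-endian: lowest address holds the least-significant byte.
Reassemble most-significant byte first: EA FF → 0xEAFF.
0xEAFF = 60159.

60159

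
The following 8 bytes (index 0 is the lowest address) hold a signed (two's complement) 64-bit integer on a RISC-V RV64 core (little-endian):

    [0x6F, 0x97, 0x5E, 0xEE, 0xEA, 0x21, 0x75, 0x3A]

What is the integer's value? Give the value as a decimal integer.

Little-endian stores the least-significant byte at the lowest address.
Reassemble most-significant byte first: 3A 75 21 EA EE 5E 97 6F → 0x3A7521EAEE5E976F.
0x3A7521EAEE5E976F = 4212310319380207471.

4212310319380207471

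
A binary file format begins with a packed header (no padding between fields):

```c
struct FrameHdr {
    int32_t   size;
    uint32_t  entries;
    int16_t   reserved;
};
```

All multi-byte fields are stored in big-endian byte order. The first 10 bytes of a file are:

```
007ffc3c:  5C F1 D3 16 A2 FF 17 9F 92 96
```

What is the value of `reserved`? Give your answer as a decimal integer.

`reserved` follows `size` (4 B), `entries` (4 B), so it starts at offset 4 + 4 = 8 and occupies 2 bytes.
Bytes at offsets 8..9: 92 96.
Big-endian: lowest address holds the most-significant byte.
The bytes are already most-significant first: 0x9296.
Top bit is set, so as a signed 16-bit value this is 0x9296 − 2^16 = -28010.

-28010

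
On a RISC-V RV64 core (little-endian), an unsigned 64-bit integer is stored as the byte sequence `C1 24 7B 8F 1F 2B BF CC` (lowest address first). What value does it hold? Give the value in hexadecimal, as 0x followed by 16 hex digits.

Little-endian: lowest address holds the least-significant byte.
Reassemble most-significant byte first: CC BF 2B 1F 8F 7B 24 C1 → 0xCCBF2B1F8F7B24C1.

0xCCBF2B1F8F7B24C1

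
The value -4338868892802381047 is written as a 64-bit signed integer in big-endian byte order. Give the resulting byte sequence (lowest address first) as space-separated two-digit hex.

Two's complement of -4338868892802381047 in 64 bits: 4338868892802381047 = 0x3C36C2450A7A74F7; invert → 0xC3C93DBAF5858B08; add 1 → 0xC3C93DBAF5858B09.
Split into bytes (most-significant first): C3 C9 3D BA F5 85 8B 09.
Big-endian stores the most-significant byte at the lowest address.
So the memory order matches the most-significant-first order: C3 C9 3D BA F5 85 8B 09.

C3 C9 3D BA F5 85 8B 09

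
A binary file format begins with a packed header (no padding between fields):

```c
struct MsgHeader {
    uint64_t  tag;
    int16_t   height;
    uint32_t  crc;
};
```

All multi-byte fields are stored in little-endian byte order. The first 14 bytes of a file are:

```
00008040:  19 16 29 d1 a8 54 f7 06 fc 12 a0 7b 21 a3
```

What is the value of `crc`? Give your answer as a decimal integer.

2736880544

`crc` follows `tag` (8 B), `height` (2 B), so it starts at offset 8 + 2 = 10 and occupies 4 bytes.
Bytes at offsets 10..13: A0 7B 21 A3.
Little-endian: lowest address holds the least-significant byte.
Reassemble most-significant byte first: A3 21 7B A0 → 0xA3217BA0.
0xA3217BA0 = 2736880544.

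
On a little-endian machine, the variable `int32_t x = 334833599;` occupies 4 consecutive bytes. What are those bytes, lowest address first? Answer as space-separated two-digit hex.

334833599 in hexadecimal, padded to 32 bits, is 0x13F527BF.
Split into bytes (most-significant first): 13 F5 27 BF.
Little-endian stores the least-significant byte at the lowest address.
So at ascending addresses the bytes are BF 27 F5 13.

BF 27 F5 13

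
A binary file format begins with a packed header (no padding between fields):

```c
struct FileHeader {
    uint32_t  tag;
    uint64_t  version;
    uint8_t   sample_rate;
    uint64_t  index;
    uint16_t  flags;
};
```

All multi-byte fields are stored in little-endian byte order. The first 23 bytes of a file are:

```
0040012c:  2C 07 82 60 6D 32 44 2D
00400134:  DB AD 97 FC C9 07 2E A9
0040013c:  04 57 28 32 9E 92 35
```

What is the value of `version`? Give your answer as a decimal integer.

`version` follows `tag` (4 bytes), so it starts at byte offset 4 and occupies 8 bytes.
Bytes at offsets 4..11: 6D 32 44 2D DB AD 97 FC.
Little-endian: lowest address holds the least-significant byte.
Reassemble most-significant byte first: FC 97 AD DB 2D 44 32 6D → 0xFC97ADDB2D44326D.
0xFC97ADDB2D44326D = 18201207575910036077.

18201207575910036077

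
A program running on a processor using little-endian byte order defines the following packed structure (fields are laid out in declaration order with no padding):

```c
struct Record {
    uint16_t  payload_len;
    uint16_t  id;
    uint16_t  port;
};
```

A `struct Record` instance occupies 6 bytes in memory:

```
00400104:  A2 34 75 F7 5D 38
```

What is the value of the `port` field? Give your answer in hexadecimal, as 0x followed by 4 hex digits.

`port` follows `payload_len` (2 B), `id` (2 B), so it starts at offset 2 + 2 = 4 and occupies 2 bytes.
Bytes at offsets 4..5: 5D 38.
In little-endian order the low byte comes first in memory.
Reassemble most-significant byte first: 38 5D → 0x385D.

0x385D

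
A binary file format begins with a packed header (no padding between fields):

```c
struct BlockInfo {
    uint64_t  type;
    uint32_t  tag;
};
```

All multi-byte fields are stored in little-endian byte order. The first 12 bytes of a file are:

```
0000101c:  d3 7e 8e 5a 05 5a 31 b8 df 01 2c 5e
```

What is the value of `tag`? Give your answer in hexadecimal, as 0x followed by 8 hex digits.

0x5E2C01DF

`tag` follows `type` (8 bytes), so it starts at byte offset 8 and occupies 4 bytes.
Bytes at offsets 8..11: DF 01 2C 5E.
Little-endian: lowest address holds the least-significant byte.
Reassemble most-significant byte first: 5E 2C 01 DF → 0x5E2C01DF.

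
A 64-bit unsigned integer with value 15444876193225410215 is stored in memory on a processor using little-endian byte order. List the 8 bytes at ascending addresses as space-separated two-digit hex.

A7 86 16 39 11 39 57 D6

15444876193225410215 in hexadecimal, padded to 64 bits, is 0xD6573911391686A7.
Split into bytes (most-significant first): D6 57 39 11 39 16 86 A7.
Little-endian: lowest address holds the least-significant byte.
So at ascending addresses the bytes are A7 86 16 39 11 39 57 D6.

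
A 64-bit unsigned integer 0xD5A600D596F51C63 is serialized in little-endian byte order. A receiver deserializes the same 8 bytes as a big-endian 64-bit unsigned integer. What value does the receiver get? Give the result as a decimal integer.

7141853137270253269

Stored little-endian, the bytes at ascending addresses are 63 1C F5 96 D5 00 A6 D5.
Read back as big-endian, the last byte is least significant, giving 0x631CF596D500A6D5.
0x631CF596D500A6D5 = 7141853137270253269.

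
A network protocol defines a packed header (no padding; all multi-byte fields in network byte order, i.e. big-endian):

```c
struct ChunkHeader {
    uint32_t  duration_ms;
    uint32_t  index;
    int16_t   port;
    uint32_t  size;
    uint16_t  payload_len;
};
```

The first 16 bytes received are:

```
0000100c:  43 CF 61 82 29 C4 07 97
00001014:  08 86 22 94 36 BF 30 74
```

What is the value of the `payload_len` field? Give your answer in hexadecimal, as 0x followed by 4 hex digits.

`payload_len` follows `duration_ms` (4 B), `index` (4 B), `port` (2 B), `size` (4 B), so it starts at offset 4 + 4 + 2 + 4 = 14 and occupies 2 bytes.
Bytes at offsets 14..15: 30 74.
Big-endian: lowest address holds the most-significant byte.
The bytes are already most-significant first: 0x3074.

0x3074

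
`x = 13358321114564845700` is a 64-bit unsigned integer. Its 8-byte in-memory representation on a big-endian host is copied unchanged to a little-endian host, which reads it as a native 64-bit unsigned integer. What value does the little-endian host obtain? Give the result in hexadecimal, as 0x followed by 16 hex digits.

0x84E03C3D474A62B9

13358321114564845700 in 64-bit hexadecimal is 0xB9624A473D3CE084.
Stored big-endian, the bytes at ascending addresses are B9 62 4A 47 3D 3C E0 84.
Read back as little-endian, the first byte is least significant, giving 0x84E03C3D474A62B9.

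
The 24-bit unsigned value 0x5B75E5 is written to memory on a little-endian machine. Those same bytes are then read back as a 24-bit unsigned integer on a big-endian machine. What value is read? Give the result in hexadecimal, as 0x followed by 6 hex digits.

0xE5755B

Stored little-endian, the bytes at ascending addresses are E5 75 5B.
Read back as big-endian, the last byte is least significant, giving 0xE5755B.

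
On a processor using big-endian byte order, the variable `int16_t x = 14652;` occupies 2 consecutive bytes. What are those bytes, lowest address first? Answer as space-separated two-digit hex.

14652 in hexadecimal, padded to 16 bits, is 0x393C.
Split into bytes (most-significant first): 39 3C.
Big-endian: lowest address holds the most-significant byte.
So the memory order matches the most-significant-first order: 39 3C.

39 3C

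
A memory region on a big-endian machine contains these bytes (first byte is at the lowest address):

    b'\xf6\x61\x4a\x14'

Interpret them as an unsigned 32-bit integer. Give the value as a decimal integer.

4133571092

In big-endian order the high byte comes first in memory.
The bytes are already most-significant first: 0xF6614A14.
0xF6614A14 = 4133571092.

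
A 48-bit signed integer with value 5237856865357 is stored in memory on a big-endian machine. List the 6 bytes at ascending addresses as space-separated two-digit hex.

04 C3 88 99 0C 4D

5237856865357 in hexadecimal, padded to 48 bits, is 0x04C388990C4D.
Split into bytes (most-significant first): 04 C3 88 99 0C 4D.
Big-endian: lowest address holds the most-significant byte.
So the memory order matches the most-significant-first order: 04 C3 88 99 0C 4D.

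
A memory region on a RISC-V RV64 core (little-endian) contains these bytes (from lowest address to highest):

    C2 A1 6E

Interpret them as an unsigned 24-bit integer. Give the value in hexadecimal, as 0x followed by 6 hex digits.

Little-endian: lowest address holds the least-significant byte.
Reassemble most-significant byte first: 6E A1 C2 → 0x6EA1C2.

0x6EA1C2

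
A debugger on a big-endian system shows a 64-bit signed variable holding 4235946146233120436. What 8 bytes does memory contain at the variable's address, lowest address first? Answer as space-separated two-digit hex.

3A C9 1A 93 B5 E8 F6 B4

4235946146233120436 in hexadecimal, padded to 64 bits, is 0x3AC91A93B5E8F6B4.
Split into bytes (most-significant first): 3A C9 1A 93 B5 E8 F6 B4.
Big-endian stores the most-significant byte at the lowest address.
So the memory order matches the most-significant-first order: 3A C9 1A 93 B5 E8 F6 B4.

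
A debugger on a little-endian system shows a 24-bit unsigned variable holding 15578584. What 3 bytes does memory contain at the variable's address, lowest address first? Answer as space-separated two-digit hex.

15578584 in hexadecimal, padded to 24 bits, is 0xEDB5D8.
Split into bytes (most-significant first): ED B5 D8.
In little-endian order the low byte comes first in memory.
So at ascending addresses the bytes are D8 B5 ED.

D8 B5 ED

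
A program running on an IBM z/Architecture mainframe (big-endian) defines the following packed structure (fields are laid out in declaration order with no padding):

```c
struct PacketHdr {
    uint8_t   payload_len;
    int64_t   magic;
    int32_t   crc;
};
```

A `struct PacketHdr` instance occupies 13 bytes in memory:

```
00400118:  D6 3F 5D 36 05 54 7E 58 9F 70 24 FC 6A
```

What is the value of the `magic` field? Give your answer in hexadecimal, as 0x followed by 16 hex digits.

`magic` follows `payload_len` (1 byte), so it starts at byte offset 1 and occupies 8 bytes.
Bytes at offsets 1..8: 3F 5D 36 05 54 7E 58 9F.
Big-endian: lowest address holds the most-significant byte.
The bytes are already most-significant first: 0x3F5D3605547E589F.

0x3F5D3605547E589F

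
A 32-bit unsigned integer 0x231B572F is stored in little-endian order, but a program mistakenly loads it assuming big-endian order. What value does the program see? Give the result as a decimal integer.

Stored little-endian, the bytes at ascending addresses are 2F 57 1B 23.
Read back as big-endian, the last byte is least significant, giving 0x2F571B23.
0x2F571B23 = 794237731.

794237731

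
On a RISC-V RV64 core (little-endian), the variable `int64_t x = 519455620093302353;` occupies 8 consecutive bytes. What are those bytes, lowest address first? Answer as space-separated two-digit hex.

519455620093302353 in hexadecimal, padded to 64 bits, is 0x07357A22603DD651.
Split into bytes (most-significant first): 07 35 7A 22 60 3D D6 51.
Little-endian stores the least-significant byte at the lowest address.
So at ascending addresses the bytes are 51 D6 3D 60 22 7A 35 07.

51 D6 3D 60 22 7A 35 07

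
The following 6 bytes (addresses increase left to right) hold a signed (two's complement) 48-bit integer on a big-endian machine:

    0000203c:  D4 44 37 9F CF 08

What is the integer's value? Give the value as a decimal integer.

Big-endian stores the most-significant byte at the lowest address.
The bytes are already most-significant first: 0xD444379FCF08.
Top bit is set, so as a signed 48-bit value this is 0xD444379FCF08 − 2^48 = -48085520625912.

-48085520625912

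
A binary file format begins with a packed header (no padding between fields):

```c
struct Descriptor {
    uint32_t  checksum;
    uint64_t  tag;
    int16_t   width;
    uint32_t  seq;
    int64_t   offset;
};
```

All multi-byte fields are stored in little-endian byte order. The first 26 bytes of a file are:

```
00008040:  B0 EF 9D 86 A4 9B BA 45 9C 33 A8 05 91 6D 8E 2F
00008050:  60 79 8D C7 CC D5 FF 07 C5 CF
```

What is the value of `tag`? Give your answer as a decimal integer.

`tag` follows `checksum` (4 bytes), so it starts at byte offset 4 and occupies 8 bytes.
Bytes at offsets 4..11: A4 9B BA 45 9C 33 A8 05.
In little-endian order the low byte comes first in memory.
Reassemble most-significant byte first: 05 A8 33 9C 45 BA 9B A4 → 0x05A8339C45BA9BA4.
0x05A8339C45BA9BA4 = 407632512554802084.

407632512554802084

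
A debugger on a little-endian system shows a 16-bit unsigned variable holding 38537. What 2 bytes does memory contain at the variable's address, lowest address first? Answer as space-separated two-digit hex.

89 96

38537 in hexadecimal, padded to 16 bits, is 0x9689.
Split into bytes (most-significant first): 96 89.
Little-endian: lowest address holds the least-significant byte.
So at ascending addresses the bytes are 89 96.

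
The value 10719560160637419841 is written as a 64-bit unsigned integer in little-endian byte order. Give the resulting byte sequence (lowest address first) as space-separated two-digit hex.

10719560160637419841 in hexadecimal, padded to 64 bits, is 0x94C3872BE3390141.
Split into bytes (most-significant first): 94 C3 87 2B E3 39 01 41.
Little-endian: lowest address holds the least-significant byte.
So at ascending addresses the bytes are 41 01 39 E3 2B 87 C3 94.

41 01 39 E3 2B 87 C3 94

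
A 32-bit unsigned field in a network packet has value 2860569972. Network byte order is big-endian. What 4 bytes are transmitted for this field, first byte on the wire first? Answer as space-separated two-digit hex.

2860569972 in hexadecimal, padded to 32 bits, is 0xAA80D574.
Split into bytes (most-significant first): AA 80 D5 74.
In big-endian order the high byte comes first in memory.
So the memory order matches the most-significant-first order: AA 80 D5 74.

AA 80 D5 74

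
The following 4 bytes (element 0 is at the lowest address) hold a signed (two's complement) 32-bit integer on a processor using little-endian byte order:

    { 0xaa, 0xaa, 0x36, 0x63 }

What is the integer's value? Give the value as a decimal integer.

1664527018

Little-endian stores the least-significant byte at the lowest address.
Reassemble most-significant byte first: 63 36 AA AA → 0x6336AAAA.
0x6336AAAA = 1664527018.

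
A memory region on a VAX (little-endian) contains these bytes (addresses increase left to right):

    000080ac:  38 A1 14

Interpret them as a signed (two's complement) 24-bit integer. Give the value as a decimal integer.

1351992

Little-endian: lowest address holds the least-significant byte.
Reassemble most-significant byte first: 14 A1 38 → 0x14A138.
0x14A138 = 1351992.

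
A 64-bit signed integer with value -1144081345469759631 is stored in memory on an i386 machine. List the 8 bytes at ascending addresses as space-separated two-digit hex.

71 BF 1F F1 13 68 1F F0

Two's complement of -1144081345469759631 in 64 bits: 1144081345469759631 = 0x0FE097EC0EE0408F; invert → 0xF01F6813F11FBF70; add 1 → 0xF01F6813F11FBF71.
Split into bytes (most-significant first): F0 1F 68 13 F1 1F BF 71.
Little-endian stores the least-significant byte at the lowest address.
So at ascending addresses the bytes are 71 BF 1F F1 13 68 1F F0.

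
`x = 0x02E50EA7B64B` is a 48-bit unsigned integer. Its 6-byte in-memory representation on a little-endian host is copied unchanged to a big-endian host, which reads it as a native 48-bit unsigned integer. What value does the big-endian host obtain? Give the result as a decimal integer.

83247858902274

Stored little-endian, the bytes at ascending addresses are 4B B6 A7 0E E5 02.
Read back as big-endian, the last byte is least significant, giving 0x4BB6A70EE502.
0x4BB6A70EE502 = 83247858902274.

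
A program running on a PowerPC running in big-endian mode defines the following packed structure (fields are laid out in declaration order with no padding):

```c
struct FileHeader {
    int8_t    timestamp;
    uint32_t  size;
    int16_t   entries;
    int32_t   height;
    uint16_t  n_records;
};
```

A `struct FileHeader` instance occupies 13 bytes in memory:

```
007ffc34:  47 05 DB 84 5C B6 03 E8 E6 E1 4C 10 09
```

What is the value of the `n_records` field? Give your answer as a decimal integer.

`n_records` follows `timestamp` (1 B), `size` (4 B), `entries` (2 B), `height` (4 B), so it starts at offset 1 + 4 + 2 + 4 = 11 and occupies 2 bytes.
Bytes at offsets 11..12: 10 09.
In big-endian order the high byte comes first in memory.
The bytes are already most-significant first: 0x1009.
0x1009 = 4105.

4105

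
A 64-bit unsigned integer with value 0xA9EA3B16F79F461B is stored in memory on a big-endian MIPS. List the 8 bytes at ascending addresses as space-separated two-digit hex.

A9 EA 3B 16 F7 9F 46 1B

Split into bytes (most-significant first): A9 EA 3B 16 F7 9F 46 1B.
Big-endian: lowest address holds the most-significant byte.
So the memory order matches the most-significant-first order: A9 EA 3B 16 F7 9F 46 1B.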